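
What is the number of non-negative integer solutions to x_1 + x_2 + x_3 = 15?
136

Solution: C(15+3-1, 3-1) = 136.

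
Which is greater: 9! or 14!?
9!=362,880, 14!=87,178,291,200. 14! > 9!.
Final answer: 14!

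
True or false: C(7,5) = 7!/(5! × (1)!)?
False

Reasoning: The correct denominator is 5!×2!, giving C(7,5) = 21; the stated RHS is 7!/(5!×1!) = 42 ≠ 21, so the statement does not hold.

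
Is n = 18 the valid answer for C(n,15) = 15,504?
C(18,15) = 18·17·16·15·14·13·12·11·10·9·8·7·6·5·4/15! = 1,067,062,284,288,000/1,307,674,368,000 = 816, which does not equal 15,504.
Final answer: No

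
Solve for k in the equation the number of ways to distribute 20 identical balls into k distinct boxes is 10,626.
Stars and bars: the count is C(20+k−1, k−1), increasing in k. k=3: C(22,2) = 231, k=4: C(23,3) = 1,771, k=5: C(24,4) = 10,626 ✓. So k = 5.

Answer: 5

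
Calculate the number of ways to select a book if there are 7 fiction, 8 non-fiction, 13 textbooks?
28

Explanation: By the addition principle: 7 + 8 + 13 = 28.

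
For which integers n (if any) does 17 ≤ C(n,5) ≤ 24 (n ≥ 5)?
7

Explanation: C(6,5)=6; C(7,5)=21; C(8,5)=56. So valid n = 7.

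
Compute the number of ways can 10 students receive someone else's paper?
Using D(n) = (n-1)[D(n-1) + D(n-2)]:
D(10) = (10-1) × [D(9) + D(8)]
      = 9 × [133496 + 14833]
      = 9 × 148329
      = 1,334,961
Final answer: 1,334,961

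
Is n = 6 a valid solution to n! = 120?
No

Solution: 6! = 6·5! = 6·120 = 720, which does not equal 120.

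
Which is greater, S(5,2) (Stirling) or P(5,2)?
P(5,2)
S(5,2) = 2·S(4,2) + S(4,1) = 2·7 + 1 = 15; P(5,2) = 20.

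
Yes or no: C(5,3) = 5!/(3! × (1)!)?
No

The correct denominator is 3!×2!, giving C(5,3) = 10; the stated RHS is 5!/(3!×1!) = 20 ≠ 10, so the statement does not hold.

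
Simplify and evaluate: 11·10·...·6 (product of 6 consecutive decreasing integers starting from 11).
332,640

This is P(11,6) = 11!/(5)! = 332,640.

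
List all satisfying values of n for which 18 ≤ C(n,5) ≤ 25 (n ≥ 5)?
7

Reasoning: C(6,5)=6; C(7,5)=21; C(8,5)=56. So valid n = 7.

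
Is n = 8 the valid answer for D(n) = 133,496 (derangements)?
No

Working:
D(8) = (8-1)·[D(7) + D(6)] = 7·[1,854 + 265] = 14,833, which does not equal 133,496.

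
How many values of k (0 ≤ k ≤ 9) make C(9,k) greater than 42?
4

Reasoning: Row 9 is unimodal and symmetric about k=9/2. C(9,2)=36 ≤ 42; C(9,3)=84 > 42; by symmetry C(9,k) > 42 for k = 3..6. That's 6 - 3 + 1 = 4 values.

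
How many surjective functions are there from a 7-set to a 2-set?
Onto functions = 2! × S(7,2)
First compute S(7,2) via recurrence:
Using the Stirling recurrence: S(n,k) = k·S(n-1,k) + S(n-1,k-1)
S(7,2) = 2·S(6,2) + S(6,1)
         = 2·31 + 1
         = 62 + 1
         = 63
Then: 2 × 63 = 126
Final answer: 126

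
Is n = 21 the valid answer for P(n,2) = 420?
Yes

P(21,2) = 21·20 = 420, which equals 420.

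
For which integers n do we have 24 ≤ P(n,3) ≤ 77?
P(3,3)=6; P(4,3)=24; P(5,3)=60; P(6,3)=120. So valid n = 4, 5.
Final answer: 4, 5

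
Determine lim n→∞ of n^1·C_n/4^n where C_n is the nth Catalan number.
0

Working:
C_n ~ 4^n/(n^(3/2)√π), so n^1·C_n/4^n ~ n^(1 − 3/2)/√π → 0.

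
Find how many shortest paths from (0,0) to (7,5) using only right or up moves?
792

Choose 7 rights from 12 moves: C(12,7) = 792.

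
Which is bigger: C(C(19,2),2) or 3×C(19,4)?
C(C(19,2),2)
C(C(19,2),2)=14,535, 3×C(19,4)=11,628.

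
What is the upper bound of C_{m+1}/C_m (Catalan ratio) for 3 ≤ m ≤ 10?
C_{m+1}/C_m = 2(2m+1)/(m+2), which increases with m. Maximum at m = 10: 2·21/12 = 7/2.
Final answer: 7/2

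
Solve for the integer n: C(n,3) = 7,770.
37

Solution: C(n,3) = n(n−1)(n−2)/3! is increasing in n, and n(n−1)(n−2) = 3!·7,770 = 46,620 ≈ (n−1)^3 gives n ≈ 37.0. Check: C(35,3) = 6,545, C(36,3) = 7,140, C(37,3) = 7,770 ✓. So n = 37.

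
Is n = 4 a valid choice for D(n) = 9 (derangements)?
Yes

D(4) = (4-1)·[D(3) + D(2)] = 3·[2 + 1] = 9, which equals 9.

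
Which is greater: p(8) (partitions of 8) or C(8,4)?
Pentagonal recurrence p(n) = p(n−1) + p(n−2) − p(n−5) − p(n−7) + …: p(8) = p(7) + p(6) − p(3) − p(1) = 15 + 11 − 3 − 1 = 22; C(8,4) = 70.
Final answer: C(8,4)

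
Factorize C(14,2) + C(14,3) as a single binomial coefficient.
By Pascal's identity: C(14,2) + C(14,3) = C(15,3) = 455.
Final answer: C(15,3)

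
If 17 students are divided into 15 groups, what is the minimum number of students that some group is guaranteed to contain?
Pigeonhole: ⌈17/15⌉ = 2.
Final answer: 2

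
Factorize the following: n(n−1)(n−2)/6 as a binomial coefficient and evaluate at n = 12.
C(n,3); C(12,3) = 220

Explanation: n(n−1)(n−2)/6 = n!/(3!(n−3)!) = C(n,3). At n = 12: C(12,3) = 220.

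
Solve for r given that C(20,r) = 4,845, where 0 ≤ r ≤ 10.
C(20,r) is increasing for 0 ≤ r ≤ 10. Stepping up (C(20,r+1) = C(20,r)·(20−r)/(r+1)): C(20,1) = 20, C(20,2) = 190, C(20,3) = 1,140, C(20,4) = 4,845 ✓. So r = 4.

Answer: 4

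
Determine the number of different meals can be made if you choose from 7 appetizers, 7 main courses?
49

Explanation: By the multiplication principle: 7 × 7 = 49.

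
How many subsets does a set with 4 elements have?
16

Reasoning: Each element can be included or excluded: 2^4 = 16.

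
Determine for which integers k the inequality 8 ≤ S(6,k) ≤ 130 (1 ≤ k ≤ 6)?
2, 3, 4, 5

Reasoning: S(6,1)=1; S(6,2)=31; S(6,3)=90; S(6,4)=65; S(6,5)=15; S(6,6)=1. So valid k = 2, 3, 4, 5.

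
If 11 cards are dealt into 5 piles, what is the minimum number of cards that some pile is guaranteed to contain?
Pigeonhole: ⌈11/5⌉ = 3.
Final answer: 3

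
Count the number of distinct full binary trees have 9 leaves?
1,430

Using the Catalan number formula: C_n = C(2n, n) / (n+1)
C_8 = C(16, 8) / (8+1)
     = 12870 / 9
     = 1,430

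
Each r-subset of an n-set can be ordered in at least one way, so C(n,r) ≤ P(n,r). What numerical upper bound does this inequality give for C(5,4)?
120
P(5,4) = 5·4·3·2 = 120, so C(5,4) ≤ 120. (The bound is loose by a factor of 4! = 24: C(5,4) = 120/24 = 5.)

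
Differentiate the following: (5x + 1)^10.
50(5x + 1)^9

Solution: Chain rule: 10(5x+1)^{9} × 5 = 50(5x+1)^{9}.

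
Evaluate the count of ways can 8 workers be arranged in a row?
40,320

Working:
Arrangements of 8 distinct objects: 8! = 40,320.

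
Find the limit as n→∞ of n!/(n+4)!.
0

Working:
n!/(n+4)! = 1/[(n+1)(n+2)···(n+4)] → 0 as n → ∞.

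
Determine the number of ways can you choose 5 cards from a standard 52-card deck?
2,598,960

Solution: C(52,5) = 2,598,960.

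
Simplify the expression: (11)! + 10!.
43,545,600

Reasoning: (11)! + 10! = (11)·10! + 10! = (11+1)·10! = 12·10! = 43,545,600.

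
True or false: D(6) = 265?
True
Derangements of 6 elements: D(6) = (6-1)·[D(5) + D(4)] = 5·[44 + 9] = 265.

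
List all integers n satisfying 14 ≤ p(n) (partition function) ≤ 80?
7, 8, 9, 10, 11, 12

Working:
Tabulating p(n) via p(n) = p(n−1) + p(n−2) − p(n−5) − p(n−7) + …: p(6)=11; p(7)=15; p(8)=22; p(9)=30; p(10)=42; p(11)=56; p(12)=77; p(13)=101. So valid n = 7, 8, 9, 10, 11, 12.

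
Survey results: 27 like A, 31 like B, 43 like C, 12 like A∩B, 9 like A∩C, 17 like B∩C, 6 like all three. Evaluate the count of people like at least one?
|A∪B∪C| = 27+31+43-12-9-17+6 = 69.
Final answer: 69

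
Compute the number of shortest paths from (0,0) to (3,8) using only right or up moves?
165

Working:
Choose 3 rights from 11 moves: C(11,3) = 165.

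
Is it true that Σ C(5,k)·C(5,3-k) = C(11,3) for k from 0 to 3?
False

Working:
Vandermonde's identity gives C(10,3) = 120; RHS C(11,3) = 165.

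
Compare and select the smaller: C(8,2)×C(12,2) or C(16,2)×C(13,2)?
C(8,2)×C(12,2)

Working:
C(8,2)×C(12,2)=1,848, C(16,2)×C(13,2)=9,360.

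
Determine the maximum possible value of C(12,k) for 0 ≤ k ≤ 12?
924
Maximum at k = 6: C(12,6) = 924.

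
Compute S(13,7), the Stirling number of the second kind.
5,715,424

Using the Stirling recurrence: S(n,k) = k·S(n-1,k) + S(n-1,k-1)
S(13,7) = 7·S(12,7) + S(12,6)
         = 7·627396 + 1323652
         = 4391772 + 1323652
         = 5,715,424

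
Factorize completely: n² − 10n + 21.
Seek roots whose sum is 10 and product is 21: (3, 7). So n² − 10n + 21 = (n − 3)(n − 7).

Answer: (n − 3)(n − 7)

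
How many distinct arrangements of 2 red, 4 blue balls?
Multinomial: 6!/(2! × 4!) = 15.
Final answer: 15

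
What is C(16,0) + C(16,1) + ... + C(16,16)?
65,536
Sum of binomial coefficients = 2^16 = 65,536.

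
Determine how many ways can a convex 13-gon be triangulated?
58,786

Using the Catalan number formula: C_n = C(2n, n) / (n+1)
C_11 = C(22, 11) / (11+1)
     = 705432 / 12
     = 58,786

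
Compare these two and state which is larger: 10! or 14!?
14!

Reasoning: 10!=3,628,800, 14!=87,178,291,200. 14! > 10!.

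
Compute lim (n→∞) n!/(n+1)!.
0

Solution: n!/(n+1)! = 1/[(n+1)] → 0 as n → ∞.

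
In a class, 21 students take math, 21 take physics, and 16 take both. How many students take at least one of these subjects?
26
|A∪B| = |A|+|B|-|A∩B| = 21+21-16 = 26.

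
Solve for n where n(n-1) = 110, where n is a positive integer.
11

Explanation: n² − n − 110 = 0, so n = (1 ± √(1 + 4·110))/2 = (1 ± √441)/2 = (1 ± 21)/2, i.e. n = 11 or n = -10. Taking the positive root, n = 11 (check: 11×10 = 110).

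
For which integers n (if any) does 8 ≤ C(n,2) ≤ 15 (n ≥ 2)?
5, 6

Explanation: C(4,2)=6; C(5,2)=10; C(6,2)=15; C(7,2)=21. So valid n = 5, 6.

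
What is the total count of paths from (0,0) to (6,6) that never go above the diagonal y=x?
132

Solution: Counted by the Catalan number C_6: C_6 = C(12,6)/(6+1) = 924/7 = 132.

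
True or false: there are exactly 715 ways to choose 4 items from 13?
True

Working:
C(13,4) = 715.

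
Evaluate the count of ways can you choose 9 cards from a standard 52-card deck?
3,679,075,400

C(52,9) = 3,679,075,400.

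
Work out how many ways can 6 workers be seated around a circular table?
120

Explanation: Circular arrangements: (6-1)! = 120.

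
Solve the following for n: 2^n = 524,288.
19

Explanation: 524,288 = 1,024 × 512 = 2^10 × 2^9 = 2^19, so n = 19.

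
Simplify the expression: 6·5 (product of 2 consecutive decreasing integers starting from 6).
30

Solution: This is P(6,2) = 6!/(4)! = 30.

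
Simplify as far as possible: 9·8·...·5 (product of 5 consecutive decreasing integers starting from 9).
15,120

This is P(9,5) = 9!/(4)! = 15,120.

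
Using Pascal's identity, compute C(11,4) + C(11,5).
C(11,4) + C(11,5) = C(12,5) = 792.

Answer: 792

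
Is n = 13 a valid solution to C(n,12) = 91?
No

Reasoning: C(13,12) = 13·12·11·10·9·8·7·6·5·4·3·2/12! = 6,227,020,800/479,001,600 = 13, which does not equal 91.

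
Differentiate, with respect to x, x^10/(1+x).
(10x^9(1+x) - x^10)/(1+x)²

Working:
Quotient rule: [10x^{9}(1+x) - x^10]/(1+x)².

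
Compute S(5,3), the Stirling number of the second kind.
25

Reasoning: Using the Stirling recurrence: S(n,k) = k·S(n-1,k) + S(n-1,k-1)
S(5,3) = 3·S(4,3) + S(4,2)
         = 3·6 + 7
         = 18 + 7
         = 25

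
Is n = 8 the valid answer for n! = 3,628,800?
8! = 8·7! = 8·5,040 = 40,320, which does not equal 3,628,800.
Final answer: No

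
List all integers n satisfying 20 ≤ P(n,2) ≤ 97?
5, 6, 7, 8, 9, 10
P(4,2)=12; P(5,2)=20; P(6,2)=30; P(7,2)=42; P(8,2)=56; P(9,2)=72; P(10,2)=90; P(11,2)=110. So valid n = 5, 6, 7, 8, 9, 10.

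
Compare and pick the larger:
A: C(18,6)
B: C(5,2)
A=C(18,6)=18,564, B=C(5,2)=10.

Answer: A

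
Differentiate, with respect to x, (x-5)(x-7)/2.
(2x - 12)/2

Explanation: d/dx[(x-5)(x-7)] = (x-7) + (x-5) = 2x - 12. Dividing by 2 gives (2x - 12)/2.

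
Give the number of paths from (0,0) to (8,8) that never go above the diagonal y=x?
1,430

Reasoning: Counted by the Catalan number C_8: C_8 = C(16,8)/(8+1) = 12,870/9 = 1,430.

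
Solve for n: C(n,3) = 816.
C(n,3) = n(n−1)(n−2)/3! is increasing in n, and n(n−1)(n−2) = 3!·816 = 4,896 ≈ (n−1)^3 gives n ≈ 18.0. Check: C(16,3) = 560, C(17,3) = 680, C(18,3) = 816 ✓. So n = 18.

Answer: 18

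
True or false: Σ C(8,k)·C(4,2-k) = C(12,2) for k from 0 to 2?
True
Vandermonde's identity gives C(12,2) = 66; RHS C(12,2) = 66.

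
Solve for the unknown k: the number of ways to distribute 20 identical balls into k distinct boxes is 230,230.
7

Explanation: Stars and bars: the count is C(20+k−1, k−1), increasing in k. k=5: C(24,4) = 10,626, k=6: C(25,5) = 53,130, k=7: C(26,6) = 230,230 ✓. So k = 7.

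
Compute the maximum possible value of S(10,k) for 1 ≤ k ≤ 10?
42,525

Solution: Row S(10,k) for k = 1..10 (via S(n,k) = k·S(n−1,k) + S(n−1,k−1)): 1, 511, 9,330, 34,105, 42,525, 22,827, 5,880, 750, 45, 1. The row is unimodal; maximum at k = 5: 42,525.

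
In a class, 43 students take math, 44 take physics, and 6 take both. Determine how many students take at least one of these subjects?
81

Reasoning: |A∪B| = |A|+|B|-|A∩B| = 43+44-6 = 81.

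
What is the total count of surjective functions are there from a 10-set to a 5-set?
5,103,000

Onto functions = 5! × S(10,5)
First compute S(10,5) via recurrence:
Using the Stirling recurrence: S(n,k) = k·S(n-1,k) + S(n-1,k-1)
S(10,5) = 5·S(9,5) + S(9,4)
         = 5·6951 + 7770
         = 34755 + 7770
         = 42,525
Then: 120 × 42525 = 5,103,000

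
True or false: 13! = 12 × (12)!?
False

Explanation: 13! = 13 × 12! = 6,227,020,800, but 12 × 12! = 5,748,019,200.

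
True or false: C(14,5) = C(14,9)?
C(14,5) = C(14,14-5) by the symmetry property; both equal 2,002.

Answer: True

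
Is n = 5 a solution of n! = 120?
Yes

Explanation: 5! = 5·4! = 5·24 = 120, which equals 120.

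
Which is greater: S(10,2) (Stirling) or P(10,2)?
S(10,2)

Reasoning: S(10,2) = 2·S(9,2) + S(9,1) = 2·255 + 1 = 511; P(10,2) = 90.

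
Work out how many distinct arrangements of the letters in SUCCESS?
420

Word has 7 letters (S=3, U=1, C=2, E=1). Arrangements: 7!/Π(k!) = 420.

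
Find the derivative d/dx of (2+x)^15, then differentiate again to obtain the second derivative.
210(2+x)^13

Reasoning: First derivative: 15(2+x)^{14}. Second derivative: 15·14·(2+x)^{13} = 210(2+x)^{13}.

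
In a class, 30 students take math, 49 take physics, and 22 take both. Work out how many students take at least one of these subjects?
57

Explanation: |A∪B| = |A|+|B|-|A∩B| = 30+49-22 = 57.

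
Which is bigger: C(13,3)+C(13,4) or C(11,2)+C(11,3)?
C(13,3)+C(13,4)

Working:
First=1,001, Second=220.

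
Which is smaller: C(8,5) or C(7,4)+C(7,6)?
C(7,4)+C(7,6)

Solution: C(8,5)=56; C(7,4)+C(7,6)=35+7=42.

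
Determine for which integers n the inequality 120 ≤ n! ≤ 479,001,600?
5, 6, 7, 8, 9, 10, 11, 12

Solution: n! is strictly increasing; 5! = 120 and 12! = 479,001,600, so valid n = 5, 6, 7, 8, 9, 10, 11, 12.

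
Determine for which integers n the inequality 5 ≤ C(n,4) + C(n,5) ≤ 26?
5, 6
C(4,4)+C(4,5)=1; C(5,4)+C(5,5)=6; C(6,4)+C(6,5)=21; C(7,4)+C(7,5)=56. So valid n = 5, 6.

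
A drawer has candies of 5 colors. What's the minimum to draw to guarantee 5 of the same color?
21
Worst case: 4 of each = 20. One more: 21.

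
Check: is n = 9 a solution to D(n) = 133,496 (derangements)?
Yes

D(9) = (9-1)·[D(8) + D(7)] = 8·[14,833 + 1,854] = 133,496, which equals 133,496.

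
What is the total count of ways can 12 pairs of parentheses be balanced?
208,012

Reasoning: Using the Catalan number formula: C_n = C(2n, n) / (n+1)
C_12 = C(24, 12) / (12+1)
     = 2704156 / 13
     = 208,012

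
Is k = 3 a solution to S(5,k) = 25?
Yes

S(5,3) = 3·S(4,3) + S(4,2) = 3·6 + 7 = 25, which equals 25.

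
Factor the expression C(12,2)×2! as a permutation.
P(12,2)

Working:
C(12,2)×2! = [12!/(2!(10)!)]×2! = 12!/(10)! = P(12,2) = 132.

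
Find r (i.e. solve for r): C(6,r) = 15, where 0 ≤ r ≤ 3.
C(6,r) is increasing for 0 ≤ r ≤ 3. Stepping up (C(6,r+1) = C(6,r)·(6−r)/(r+1)): C(6,1) = 6, C(6,2) = 15 ✓. So r = 2.
Final answer: 2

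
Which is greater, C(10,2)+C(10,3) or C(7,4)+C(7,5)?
C(10,2)+C(10,3)

Working:
First=165, Second=56.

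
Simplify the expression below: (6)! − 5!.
600

Explanation: (6)! − 5! = (6)·5! − 5! = (6−1)·5! = 5·5! = 600.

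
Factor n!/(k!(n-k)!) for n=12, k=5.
This is the binomial coefficient C(12,5) = 792.

Answer: C(12,5) = 792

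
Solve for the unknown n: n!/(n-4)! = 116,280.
20
n!/(n-4)! = n×(n-1)×(n-2)×(n-3), a product of 4 consecutive integers ≈ (n−1.5)^4. 116,280^(1/4) + 1.5 ≈ 20.0; check n = 20: 20×19×18×17 = 116,280 ✓. So n = 20.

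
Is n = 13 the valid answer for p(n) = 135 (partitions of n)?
No

Pentagonal recurrence p(n) = p(n−1) + p(n−2) − p(n−5) − p(n−7) + …: p(13) = p(12) + p(11) − p(8) − p(6) + p(1) = 77 + 56 − 22 − 11 + 1 = 101, which does not equal 135.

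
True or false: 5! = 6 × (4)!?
False

5! = 5 × 4! = 120, but 6 × 4! = 144.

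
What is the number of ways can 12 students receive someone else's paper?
Using D(n) = (n-1)[D(n-1) + D(n-2)]:
D(12) = (12-1) × [D(11) + D(10)]
      = 11 × [14684570 + 1334961]
      = 11 × 16019531
      = 176,214,841
Final answer: 176,214,841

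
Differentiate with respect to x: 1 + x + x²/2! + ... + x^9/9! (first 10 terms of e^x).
Differentiating term by term gives the first 9 terms of e^x.
Final answer: 1 + x + x²/2! + ... + x^8/8!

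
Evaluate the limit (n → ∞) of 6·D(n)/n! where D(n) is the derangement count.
6/e

Explanation: D(n)/n! → 1/e, so 6·D(n)/n! → 6/e.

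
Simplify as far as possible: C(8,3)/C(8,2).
C(n,k+1)/C(n,k) = (n−k)/(k+1). Here (8−2)/(2+1) = 6/3 = 2.
Final answer: 2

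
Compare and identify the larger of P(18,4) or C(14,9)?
P(18,4)

Solution: P(18,4)=73,440, C(14,9)=2,002.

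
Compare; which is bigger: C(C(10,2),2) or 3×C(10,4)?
C(C(10,2),2)

Working:
C(C(10,2),2)=990, 3×C(10,4)=630.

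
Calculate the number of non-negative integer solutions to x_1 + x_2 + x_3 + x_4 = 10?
286

Explanation: C(10+4-1, 4-1) = 286.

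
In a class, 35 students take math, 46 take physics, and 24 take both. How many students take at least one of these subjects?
57

Working:
|A∪B| = |A|+|B|-|A∩B| = 35+46-24 = 57.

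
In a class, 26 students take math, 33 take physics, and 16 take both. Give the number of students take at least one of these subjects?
43

|A∪B| = |A|+|B|-|A∩B| = 26+33-16 = 43.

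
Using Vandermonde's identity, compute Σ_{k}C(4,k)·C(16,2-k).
190

Explanation: = C(4+16,2) = C(20,2) = 190.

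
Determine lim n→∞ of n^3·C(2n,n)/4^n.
∞

Solution: C(2n,n) ~ 4^n/√(πn), so n^3·C(2n,n)/4^n ~ n^(3 − 1/2)/√π → ∞.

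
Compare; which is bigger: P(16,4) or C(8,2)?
P(16,4)

Explanation: P(16,4)=43,680, C(8,2)=28.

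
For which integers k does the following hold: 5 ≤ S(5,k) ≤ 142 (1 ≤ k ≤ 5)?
2, 3, 4
S(5,1)=1; S(5,2)=15; S(5,3)=25; S(5,4)=10; S(5,5)=1. So valid k = 2, 3, 4.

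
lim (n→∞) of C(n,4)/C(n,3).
∞
C(n,4)/C(n,3) = (n-3)/4 → ∞ as n → ∞.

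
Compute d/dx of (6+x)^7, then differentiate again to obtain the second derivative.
42(6+x)^5

Working:
First derivative: 7(6+x)^{6}. Second derivative: 7·6·(6+x)^{5} = 42(6+x)^{5}.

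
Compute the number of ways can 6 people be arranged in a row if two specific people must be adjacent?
240

Treat pair as unit: (6-1)! arrangements × 2 internal orders = 240.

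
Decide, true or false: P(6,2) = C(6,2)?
P(6,2) = 30 but C(6,2) = 15; they differ by a factor of 2! = 2, so the statement does not hold.
Final answer: False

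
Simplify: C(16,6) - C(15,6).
3,003

Solution: C(16,6) - C(15,6) = C(15,5) = 3,003.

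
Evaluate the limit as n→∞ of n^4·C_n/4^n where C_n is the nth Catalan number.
∞

C_n ~ 4^n/(n^(3/2)√π), so n^4·C_n/4^n ~ n^(4 − 3/2)/√π → ∞.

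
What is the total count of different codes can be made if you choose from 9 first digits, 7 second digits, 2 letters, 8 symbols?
1,008

Explanation: By the multiplication principle: 9 × 7 × 2 × 8 = 1,008.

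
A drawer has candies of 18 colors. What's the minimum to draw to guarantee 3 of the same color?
Worst case: 2 of each = 36. One more: 37.

Answer: 37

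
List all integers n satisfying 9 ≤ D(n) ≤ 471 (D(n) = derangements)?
4, 5, 6
Using D(n) = (n−1)[D(n−1) + D(n−2)] with D(1)=0, D(2)=1: D(3)=2; D(4)=9; D(5)=44; D(6)=265; D(7)=1,854. So valid n = 4, 5, 6.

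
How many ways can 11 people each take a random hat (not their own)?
14,684,570
Using D(n) = (n-1)[D(n-1) + D(n-2)]:
D(11) = (11-1) × [D(10) + D(9)]
      = 10 × [1334961 + 133496]
      = 10 × 1468457
      = 14,684,570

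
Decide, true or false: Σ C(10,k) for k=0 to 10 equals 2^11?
False

Working:
Binomial theorem: Σ C(10,k) = (1+1)^10 = 2^10 = 1,024; RHS 2^11 = 2,048.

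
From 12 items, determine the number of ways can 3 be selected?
220

C(12,3) = 12! / (3! × (12-3)!)
         = 12! / (3! × 9!)
         = 220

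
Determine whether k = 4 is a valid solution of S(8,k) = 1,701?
Yes

Explanation: S(8,4) = 4·S(7,4) + S(7,3) = 4·350 + 301 = 1,701, which equals 1,701.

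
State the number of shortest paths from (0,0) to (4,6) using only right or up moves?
210
Choose 4 rights from 10 moves: C(10,4) = 210.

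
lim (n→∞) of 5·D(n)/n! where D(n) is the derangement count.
5/e
D(n)/n! → 1/e, so 5·D(n)/n! → 5/e.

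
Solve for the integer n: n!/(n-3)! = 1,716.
n!/(n-3)! = n×(n-1)×(n-2), a product of 3 consecutive integers ≈ (n−1)^3. 1,716^(1/3) + 1 ≈ 13.0; check n = 13: 13×12×11 = 1,716 ✓. So n = 13.

Answer: 13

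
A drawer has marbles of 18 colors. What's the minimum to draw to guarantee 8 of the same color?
Worst case: 7 of each = 126. One more: 127.
Final answer: 127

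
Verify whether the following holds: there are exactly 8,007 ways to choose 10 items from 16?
False
C(16,10) = 8,008 ≠ 8007.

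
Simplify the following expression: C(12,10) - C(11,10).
55
C(12,10) - C(11,10) = C(11,9) = 55.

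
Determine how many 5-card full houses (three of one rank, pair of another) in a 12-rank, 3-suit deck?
396

Explanation: Triple rank: 12. Triple suits: C(3,3)=1. Pair rank: 11. Pair suits: C(3,2)=3. Total: 396.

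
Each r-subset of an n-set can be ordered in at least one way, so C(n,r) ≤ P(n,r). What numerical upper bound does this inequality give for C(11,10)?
39,916,800

Working:
P(11,10) = 11·10·9·8·7·6·5·4·3·2 = 39,916,800, so C(11,10) ≤ 39,916,800. (The bound is loose by a factor of 10! = 3,628,800: C(11,10) = 39,916,800/3,628,800 = 11.)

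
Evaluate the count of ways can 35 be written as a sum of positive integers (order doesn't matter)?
14,883

Reasoning: Pentagonal recurrence p(n) = p(n−1) + p(n−2) − p(n−5) − p(n−7) + …: p(35) = p(34) + p(33) − p(30) − p(28) + p(23) + p(20) − p(13) − p(9) + p(0) = 12,310 + 10,143 − 5,604 − 3,718 + 1,255 + 627 − 101 − 30 + 1 = 14,883.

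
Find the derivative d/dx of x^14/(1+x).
(14x^13(1+x) - x^14)/(1+x)²

Explanation: Quotient rule: [14x^{13}(1+x) - x^14]/(1+x)².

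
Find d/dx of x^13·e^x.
Product rule: d/dx[x^13]·e^x + x^13·d/dx[e^x] = 13x^{12}e^x + x^13e^x.
Final answer: (13x^12 + x^13)e^x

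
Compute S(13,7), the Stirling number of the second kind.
5,715,424

Explanation: Using the Stirling recurrence: S(n,k) = k·S(n-1,k) + S(n-1,k-1)
S(13,7) = 7·S(12,7) + S(12,6)
         = 7·627396 + 1323652
         = 4391772 + 1323652
         = 5,715,424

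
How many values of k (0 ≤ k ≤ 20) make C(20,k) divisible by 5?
16

Working:
Checking C(20,k) mod 5 for k = 0..20: divisible at k = 1, 2, 3, 4, 6, 7, 8, 9, 11, 12, 13, 14, 16, 17, 18, 19. That's 16 values.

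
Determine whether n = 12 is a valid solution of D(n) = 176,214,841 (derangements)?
Yes

Solution: D(12) = (12-1)·[D(11) + D(10)] = 11·[14,684,570 + 1,334,961] = 176,214,841, which equals 176,214,841.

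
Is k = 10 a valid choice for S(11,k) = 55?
Yes

S(11,10) = 10·S(10,10) + S(10,9) = 10·1 + 45 = 55, which equals 55.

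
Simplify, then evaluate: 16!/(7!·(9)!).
11,440

Reasoning: This is C(16,7) = 11,440.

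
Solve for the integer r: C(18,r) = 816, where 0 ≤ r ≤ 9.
3

Solution: C(18,r) is increasing for 0 ≤ r ≤ 9. Stepping up (C(18,r+1) = C(18,r)·(18−r)/(r+1)): C(18,1) = 18, C(18,2) = 153, C(18,3) = 816 ✓. So r = 3.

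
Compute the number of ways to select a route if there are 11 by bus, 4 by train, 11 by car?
26

Solution: By the addition principle: 11 + 4 + 11 = 26.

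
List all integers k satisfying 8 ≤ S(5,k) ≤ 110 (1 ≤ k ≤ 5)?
2, 3, 4

Reasoning: S(5,1)=1; S(5,2)=15; S(5,3)=25; S(5,4)=10; S(5,5)=1. So valid k = 2, 3, 4.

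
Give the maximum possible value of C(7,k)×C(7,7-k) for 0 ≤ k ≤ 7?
1,225

Working:
C(7,k)·C(7,7-k) = C(7,k)², maximised at the centre k = 3: C(7,3)² = 1,225.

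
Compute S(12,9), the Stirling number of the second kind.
22,275

Working:
Using the Stirling recurrence: S(n,k) = k·S(n-1,k) + S(n-1,k-1)
S(12,9) = 9·S(11,9) + S(11,8)
         = 9·1155 + 11880
         = 10395 + 11880
         = 22,275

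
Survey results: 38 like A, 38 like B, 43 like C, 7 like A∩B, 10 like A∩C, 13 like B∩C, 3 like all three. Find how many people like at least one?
92
|A∪B∪C| = 38+38+43-7-10-13+3 = 92.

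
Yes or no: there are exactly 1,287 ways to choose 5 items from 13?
Yes

Explanation: C(13,5) = 1,287.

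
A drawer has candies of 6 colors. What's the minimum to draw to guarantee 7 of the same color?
37

Worst case: 6 of each = 36. One more: 37.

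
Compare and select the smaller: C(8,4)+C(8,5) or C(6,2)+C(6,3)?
C(6,2)+C(6,3)

Reasoning: First=126, Second=35.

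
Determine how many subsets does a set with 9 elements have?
512

Explanation: Each element can be included or excluded: 2^9 = 512.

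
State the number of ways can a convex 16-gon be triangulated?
2,674,440

Working:
Using the Catalan number formula: C_n = C(2n, n) / (n+1)
C_14 = C(28, 14) / (14+1)
     = 40116600 / 15
     = 2,674,440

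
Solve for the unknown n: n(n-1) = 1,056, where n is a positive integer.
33

Reasoning: n² − n − 1,056 = 0, so n = (1 ± √(1 + 4·1,056))/2 = (1 ± √4,225)/2 = (1 ± 65)/2, i.e. n = 33 or n = -32. Taking the positive root, n = 33 (check: 33×32 = 1,056).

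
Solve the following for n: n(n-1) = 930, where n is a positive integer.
31

n² − n − 930 = 0, so n = (1 ± √(1 + 4·930))/2 = (1 ± √3,721)/2 = (1 ± 61)/2, i.e. n = 31 or n = -30. Taking the positive root, n = 31 (check: 31×30 = 930).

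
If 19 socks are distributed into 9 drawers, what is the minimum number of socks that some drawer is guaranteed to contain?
3
Pigeonhole: ⌈19/9⌉ = 3.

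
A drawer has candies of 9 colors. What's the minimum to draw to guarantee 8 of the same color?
64

Solution: Worst case: 7 of each = 63. One more: 64.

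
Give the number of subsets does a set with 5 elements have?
Each element can be included or excluded: 2^5 = 32.
Final answer: 32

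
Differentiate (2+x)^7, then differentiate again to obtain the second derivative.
42(2+x)^5
First derivative: 7(2+x)^{6}. Second derivative: 7·6·(2+x)^{5} = 42(2+x)^{5}.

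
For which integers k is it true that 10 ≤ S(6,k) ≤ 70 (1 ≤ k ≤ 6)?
2, 4, 5

Reasoning: S(6,1)=1; S(6,2)=31; S(6,3)=90; S(6,4)=65; S(6,5)=15; S(6,6)=1. So valid k = 2, 4, 5.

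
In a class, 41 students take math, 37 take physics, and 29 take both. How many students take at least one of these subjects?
49

Explanation: |A∪B| = |A|+|B|-|A∩B| = 41+37-29 = 49.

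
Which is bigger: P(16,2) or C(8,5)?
P(16,2)

Reasoning: P(16,2)=240, C(8,5)=56.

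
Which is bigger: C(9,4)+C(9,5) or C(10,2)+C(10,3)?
C(9,4)+C(9,5)
First=252, Second=165.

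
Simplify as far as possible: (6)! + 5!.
840

Reasoning: (6)! + 5! = (6)·5! + 5! = (6+1)·5! = 7·5! = 840.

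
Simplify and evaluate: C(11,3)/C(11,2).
3

Solution: C(n,k+1)/C(n,k) = (n−k)/(k+1). Here (11−2)/(2+1) = 9/3 = 3.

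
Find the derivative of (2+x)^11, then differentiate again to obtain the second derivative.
110(2+x)^9

First derivative: 11(2+x)^{10}. Second derivative: 11·10·(2+x)^{9} = 110(2+x)^{9}.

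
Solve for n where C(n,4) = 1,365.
15

C(n,4) = n(n−1)(n−2)(n−3)/4! is increasing in n, and n(n−1)(n−2)(n−3) = 4!·1,365 = 32,760 ≈ (n−1.5)^4 gives n ≈ 15.0. Check: C(13,4) = 715, C(14,4) = 1,001, C(15,4) = 1,365 ✓. So n = 15.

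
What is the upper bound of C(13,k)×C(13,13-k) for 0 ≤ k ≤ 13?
2,944,656

Solution: C(13,k)·C(13,13-k) = C(13,k)², maximised at the centre k = 6: C(13,6)² = 2,944,656.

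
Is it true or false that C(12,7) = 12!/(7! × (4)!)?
The correct denominator is 7!×5!, giving C(12,7) = 792; the stated RHS is 12!/(7!×4!) = 3,960 ≠ 792, so the statement does not hold.

Answer: False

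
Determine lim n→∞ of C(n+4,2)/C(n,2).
Both numerator and denominator grow as n^2/2! for large n, so the ratio → 1.

Answer: 1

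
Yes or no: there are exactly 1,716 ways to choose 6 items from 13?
C(13,6) = 1,716.

Answer: Yes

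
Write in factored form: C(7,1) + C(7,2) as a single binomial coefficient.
By Pascal's identity: C(7,1) + C(7,2) = C(8,2) = 28.

Answer: C(8,2)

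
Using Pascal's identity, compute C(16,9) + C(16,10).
19,448
C(16,9) + C(16,10) = C(17,10) = 19,448.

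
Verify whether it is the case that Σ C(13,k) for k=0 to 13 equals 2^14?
False

Solution: Binomial theorem: Σ C(13,k) = (1+1)^13 = 2^13 = 8,192; RHS 2^14 = 16,384.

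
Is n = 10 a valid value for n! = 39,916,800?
No

Working:
10! = 10·9! = 10·362,880 = 3,628,800, which does not equal 39,916,800.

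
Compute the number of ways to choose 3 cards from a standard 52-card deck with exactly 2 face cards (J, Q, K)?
2,640

Working:
12 face cards and 40 non-face cards: C(12,2) × C(40,1) = 66 × 40 = 2,640.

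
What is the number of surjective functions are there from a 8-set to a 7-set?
141,120

Onto functions = 7! × S(8,7)
First compute S(8,7) via recurrence:
Using the Stirling recurrence: S(n,k) = k·S(n-1,k) + S(n-1,k-1)
S(8,7) = 7·S(7,7) + S(7,6)
         = 7·1 + 21
         = 7 + 21
         = 28
Then: 5040 × 28 = 141,120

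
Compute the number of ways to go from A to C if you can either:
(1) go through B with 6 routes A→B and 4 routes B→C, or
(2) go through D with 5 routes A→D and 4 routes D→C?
Route via B: 6×4=24. Route via D: 5×4=20. Total: 44.
Final answer: 44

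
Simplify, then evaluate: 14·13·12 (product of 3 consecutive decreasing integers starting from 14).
2,184

Explanation: This is P(14,3) = 14!/(11)! = 2,184.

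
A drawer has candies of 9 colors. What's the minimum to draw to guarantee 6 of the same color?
46

Worst case: 5 of each = 45. One more: 46.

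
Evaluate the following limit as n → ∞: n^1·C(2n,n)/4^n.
∞

Solution: C(2n,n) ~ 4^n/√(πn), so n^1·C(2n,n)/4^n ~ n^(1 − 1/2)/√π → ∞.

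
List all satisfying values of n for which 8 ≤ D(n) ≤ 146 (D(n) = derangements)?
Using D(n) = (n−1)[D(n−1) + D(n−2)] with D(1)=0, D(2)=1: D(3)=2; D(4)=9; D(5)=44; D(6)=265. So valid n = 4, 5.

Answer: 4, 5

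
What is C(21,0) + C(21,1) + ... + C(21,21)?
Sum of binomial coefficients = 2^21 = 2,097,152.
Final answer: 2,097,152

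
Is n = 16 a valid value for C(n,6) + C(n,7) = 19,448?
Yes

Reasoning: C(16,6) + C(16,7) = 8,008 + 11,440 = 19,448, which equals 19,448.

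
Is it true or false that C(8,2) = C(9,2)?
False

Solution: LHS = C(8,2) = 28; RHS = C(9,2) = 36. 28 ≠ 36, so the statement does not hold.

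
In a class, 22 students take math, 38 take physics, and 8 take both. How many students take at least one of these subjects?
52

|A∪B| = |A|+|B|-|A∩B| = 22+38-8 = 52.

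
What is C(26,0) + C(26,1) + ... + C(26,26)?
Sum of binomial coefficients = 2^26 = 67,108,864.

Answer: 67,108,864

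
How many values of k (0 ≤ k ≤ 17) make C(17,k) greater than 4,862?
8

Row 17 is unimodal and symmetric about k=17/2. C(17,4)=2,380 ≤ 4,862; C(17,5)=6,188 > 4,862; by symmetry C(17,k) > 4,862 for k = 5..12. That's 12 - 5 + 1 = 8 values.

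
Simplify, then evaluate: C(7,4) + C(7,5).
By Pascal's identity: C(8,5) = 56.
Final answer: 56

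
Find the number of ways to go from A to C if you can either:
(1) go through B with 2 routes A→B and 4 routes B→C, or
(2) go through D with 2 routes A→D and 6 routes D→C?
20

Working:
Route via B: 2×4=8. Route via D: 2×6=12. Total: 20.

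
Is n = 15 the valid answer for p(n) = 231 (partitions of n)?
No

Pentagonal recurrence p(n) = p(n−1) + p(n−2) − p(n−5) − p(n−7) + …: p(15) = p(14) + p(13) − p(10) − p(8) + p(3) + p(0) = 135 + 101 − 42 − 22 + 3 + 1 = 176, which does not equal 231.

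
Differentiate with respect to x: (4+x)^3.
3(4+x)^2

Reasoning: Using the power rule: d/dx (4+x)^3 = 3(4+x)^{2}.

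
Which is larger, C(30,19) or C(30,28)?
C(30,19)

Working:
C(30,19)=54,627,300, C(30,28)=435.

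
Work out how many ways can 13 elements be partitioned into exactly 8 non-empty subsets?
1,899,612

Solution: This equals S(13,8), the Stirling number of the 2nd kind.
Using the Stirling recurrence: S(n,k) = k·S(n-1,k) + S(n-1,k-1)
S(13,8) = 8·S(12,8) + S(12,7)
         = 8·159027 + 627396
         = 1272216 + 627396
         = 1,899,612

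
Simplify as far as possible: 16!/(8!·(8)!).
12,870

Working:
This is C(16,8) = 12,870.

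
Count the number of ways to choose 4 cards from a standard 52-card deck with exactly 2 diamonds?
13 diamonds and 39 non-diamonds: C(13,2) × C(39,2) = 78 × 741 = 57,798.

Answer: 57,798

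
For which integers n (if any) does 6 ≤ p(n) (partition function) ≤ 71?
5, 6, 7, 8, 9, 10, 11
Tabulating p(n) via p(n) = p(n−1) + p(n−2) − p(n−5) − p(n−7) + …: p(4)=5; p(5)=7; p(6)=11; p(7)=15; p(8)=22; p(9)=30; p(10)=42; p(11)=56; p(12)=77. So valid n = 5, 6, 7, 8, 9, 10, 11.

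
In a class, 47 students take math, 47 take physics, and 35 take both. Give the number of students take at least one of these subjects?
59
|A∪B| = |A|+|B|-|A∩B| = 47+47-35 = 59.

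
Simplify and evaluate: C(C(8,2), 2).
378

Explanation: C(8,2) = 28, then C(28, 2) = 378.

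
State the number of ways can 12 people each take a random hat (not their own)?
176,214,841

Solution: Using D(n) = (n-1)[D(n-1) + D(n-2)]:
D(12) = (12-1) × [D(11) + D(10)]
      = 11 × [14684570 + 1334961]
      = 11 × 16019531
      = 176,214,841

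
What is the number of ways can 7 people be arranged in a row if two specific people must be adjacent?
Treat pair as unit: (7-1)! arrangements × 2 internal orders = 1,440.
Final answer: 1,440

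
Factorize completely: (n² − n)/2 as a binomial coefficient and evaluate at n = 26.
(n² − n)/2 = n(n−1)/2 = C(n,2). At n = 26: C(26,2) = 325.
Final answer: C(n,2); C(26,2) = 325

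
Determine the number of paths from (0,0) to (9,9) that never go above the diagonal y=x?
4,862

Solution: Counted by the Catalan number C_9: C_9 = C(18,9)/(9+1) = 48,620/10 = 4,862.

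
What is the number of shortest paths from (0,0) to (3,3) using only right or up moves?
Choose 3 rights from 6 moves: C(6,3) = 20.
Final answer: 20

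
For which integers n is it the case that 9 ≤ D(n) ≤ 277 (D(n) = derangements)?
Using D(n) = (n−1)[D(n−1) + D(n−2)] with D(1)=0, D(2)=1: D(3)=2; D(4)=9; D(5)=44; D(6)=265; D(7)=1,854. So valid n = 4, 5, 6.

Answer: 4, 5, 6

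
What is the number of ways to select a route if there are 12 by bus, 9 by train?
21

Explanation: By the addition principle: 12 + 9 = 21.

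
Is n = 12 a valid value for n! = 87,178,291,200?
No

Explanation: 12! = 12·11! = 12·39,916,800 = 479,001,600, which does not equal 87,178,291,200.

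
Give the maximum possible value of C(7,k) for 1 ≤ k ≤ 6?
35

Working:
C(7,k) is maximised at the centre of the row: C(7,3) = 35.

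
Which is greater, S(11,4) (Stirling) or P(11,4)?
S(11,4) = 4·S(10,4) + S(10,3) = 4·34,105 + 9,330 = 145,750; P(11,4) = 7,920.

Answer: S(11,4)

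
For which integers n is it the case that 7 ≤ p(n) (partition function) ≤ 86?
5, 6, 7, 8, 9, 10, 11, 12

Working:
Tabulating p(n) via p(n) = p(n−1) + p(n−2) − p(n−5) − p(n−7) + …: p(4)=5; p(5)=7; p(6)=11; p(7)=15; p(8)=22; p(9)=30; p(10)=42; p(11)=56; p(12)=77; p(13)=101. So valid n = 5, 6, 7, 8, 9, 10, 11, 12.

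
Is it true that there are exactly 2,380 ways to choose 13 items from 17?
True

Working:
C(17,13) = 2,380.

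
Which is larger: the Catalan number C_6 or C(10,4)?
C_6 = C(12,6)/(6+1) = 924/7 = 132; C(10,4) = 210.

Answer: C(10,4)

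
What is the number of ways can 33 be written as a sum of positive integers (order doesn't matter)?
Pentagonal recurrence p(n) = p(n−1) + p(n−2) − p(n−5) − p(n−7) + …: p(33) = p(32) + p(31) − p(28) − p(26) + p(21) + p(18) − p(11) − p(7) = 8,349 + 6,842 − 3,718 − 2,436 + 792 + 385 − 56 − 15 = 10,143.
Final answer: 10,143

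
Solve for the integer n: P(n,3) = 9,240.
22

Reasoning: P(n,3) = n(n−1)(n−2) is increasing in n; n(n−1)(n−2) ≈ (n−1)^3 = 9,240 gives n ≈ 22.0. Check: P(20,3) = 6,840, P(21,3) = 7,980, P(22,3) = 9,240 ✓. So n = 22.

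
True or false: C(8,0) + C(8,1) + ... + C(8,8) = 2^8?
Binomial theorem with x = y = 1: Σ C(8,i) = (1+1)^8 = 2^8 = 256. The statement holds.

Answer: True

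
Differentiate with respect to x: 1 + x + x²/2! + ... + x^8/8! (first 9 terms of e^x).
1 + x + x²/2! + ... + x^7/7!

Differentiating term by term gives the first 8 terms of e^x.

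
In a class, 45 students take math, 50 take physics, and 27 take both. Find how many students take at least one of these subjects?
|A∪B| = |A|+|B|-|A∩B| = 45+50-27 = 68.
Final answer: 68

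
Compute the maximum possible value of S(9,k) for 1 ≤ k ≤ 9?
7,770

Explanation: Row S(9,k) for k = 1..9 (via S(n,k) = k·S(n−1,k) + S(n−1,k−1)): 1, 255, 3,025, 7,770, 6,951, 2,646, 462, 36, 1. The row is unimodal; maximum at k = 4: 7,770.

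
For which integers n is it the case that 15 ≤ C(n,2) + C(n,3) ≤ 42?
5, 6

Reasoning: C(4,2)+C(4,3)=10; C(5,2)+C(5,3)=20; C(6,2)+C(6,3)=35; C(7,2)+C(7,3)=56. So valid n = 5, 6.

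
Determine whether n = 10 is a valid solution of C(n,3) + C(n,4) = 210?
No
C(10,3) + C(10,4) = 120 + 210 = 330, which does not equal 210.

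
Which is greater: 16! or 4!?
16!

Explanation: 16!=20,922,789,888,000, 4!=24. 16! > 4!.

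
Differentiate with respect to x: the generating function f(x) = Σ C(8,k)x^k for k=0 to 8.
Σ k·C(8,k)x^(k-1) for k=1 to 8
Term-by-term differentiation gives Σ k·C(8,k)x^{k-1} for k=1 to 8.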